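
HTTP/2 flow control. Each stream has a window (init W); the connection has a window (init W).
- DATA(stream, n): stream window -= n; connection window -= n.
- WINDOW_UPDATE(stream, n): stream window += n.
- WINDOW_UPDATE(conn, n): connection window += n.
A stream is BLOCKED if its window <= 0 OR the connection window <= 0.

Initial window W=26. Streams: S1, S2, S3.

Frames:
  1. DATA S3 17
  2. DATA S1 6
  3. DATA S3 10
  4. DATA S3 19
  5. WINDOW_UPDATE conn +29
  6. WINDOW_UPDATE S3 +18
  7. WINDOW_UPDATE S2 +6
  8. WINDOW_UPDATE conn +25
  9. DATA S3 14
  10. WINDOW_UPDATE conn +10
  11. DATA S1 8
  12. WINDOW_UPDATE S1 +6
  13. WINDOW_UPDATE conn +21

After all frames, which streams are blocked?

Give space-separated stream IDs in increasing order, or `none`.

Answer: S3

Derivation:
Op 1: conn=9 S1=26 S2=26 S3=9 blocked=[]
Op 2: conn=3 S1=20 S2=26 S3=9 blocked=[]
Op 3: conn=-7 S1=20 S2=26 S3=-1 blocked=[1, 2, 3]
Op 4: conn=-26 S1=20 S2=26 S3=-20 blocked=[1, 2, 3]
Op 5: conn=3 S1=20 S2=26 S3=-20 blocked=[3]
Op 6: conn=3 S1=20 S2=26 S3=-2 blocked=[3]
Op 7: conn=3 S1=20 S2=32 S3=-2 blocked=[3]
Op 8: conn=28 S1=20 S2=32 S3=-2 blocked=[3]
Op 9: conn=14 S1=20 S2=32 S3=-16 blocked=[3]
Op 10: conn=24 S1=20 S2=32 S3=-16 blocked=[3]
Op 11: conn=16 S1=12 S2=32 S3=-16 blocked=[3]
Op 12: conn=16 S1=18 S2=32 S3=-16 blocked=[3]
Op 13: conn=37 S1=18 S2=32 S3=-16 blocked=[3]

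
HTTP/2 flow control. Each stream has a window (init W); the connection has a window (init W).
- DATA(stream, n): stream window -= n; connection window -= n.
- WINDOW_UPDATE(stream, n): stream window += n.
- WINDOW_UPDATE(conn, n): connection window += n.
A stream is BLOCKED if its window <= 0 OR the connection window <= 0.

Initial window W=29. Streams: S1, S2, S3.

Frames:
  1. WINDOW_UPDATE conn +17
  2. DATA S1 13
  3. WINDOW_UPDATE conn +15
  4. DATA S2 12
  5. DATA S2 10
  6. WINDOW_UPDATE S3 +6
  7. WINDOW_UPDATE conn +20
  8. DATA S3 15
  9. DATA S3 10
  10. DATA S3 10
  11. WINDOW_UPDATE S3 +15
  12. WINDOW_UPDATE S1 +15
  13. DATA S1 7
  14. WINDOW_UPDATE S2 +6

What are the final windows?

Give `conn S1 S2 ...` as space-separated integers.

Answer: 4 24 13 15

Derivation:
Op 1: conn=46 S1=29 S2=29 S3=29 blocked=[]
Op 2: conn=33 S1=16 S2=29 S3=29 blocked=[]
Op 3: conn=48 S1=16 S2=29 S3=29 blocked=[]
Op 4: conn=36 S1=16 S2=17 S3=29 blocked=[]
Op 5: conn=26 S1=16 S2=7 S3=29 blocked=[]
Op 6: conn=26 S1=16 S2=7 S3=35 blocked=[]
Op 7: conn=46 S1=16 S2=7 S3=35 blocked=[]
Op 8: conn=31 S1=16 S2=7 S3=20 blocked=[]
Op 9: conn=21 S1=16 S2=7 S3=10 blocked=[]
Op 10: conn=11 S1=16 S2=7 S3=0 blocked=[3]
Op 11: conn=11 S1=16 S2=7 S3=15 blocked=[]
Op 12: conn=11 S1=31 S2=7 S3=15 blocked=[]
Op 13: conn=4 S1=24 S2=7 S3=15 blocked=[]
Op 14: conn=4 S1=24 S2=13 S3=15 blocked=[]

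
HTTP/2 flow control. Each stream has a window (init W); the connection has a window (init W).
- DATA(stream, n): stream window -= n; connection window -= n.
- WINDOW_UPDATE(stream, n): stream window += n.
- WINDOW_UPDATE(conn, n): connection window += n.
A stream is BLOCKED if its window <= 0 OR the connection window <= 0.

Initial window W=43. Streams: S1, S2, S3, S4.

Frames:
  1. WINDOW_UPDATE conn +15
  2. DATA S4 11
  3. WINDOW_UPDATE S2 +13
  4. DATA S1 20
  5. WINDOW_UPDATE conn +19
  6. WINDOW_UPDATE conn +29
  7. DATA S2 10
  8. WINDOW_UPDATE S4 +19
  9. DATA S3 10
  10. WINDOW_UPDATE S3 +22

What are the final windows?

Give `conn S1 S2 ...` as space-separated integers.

Op 1: conn=58 S1=43 S2=43 S3=43 S4=43 blocked=[]
Op 2: conn=47 S1=43 S2=43 S3=43 S4=32 blocked=[]
Op 3: conn=47 S1=43 S2=56 S3=43 S4=32 blocked=[]
Op 4: conn=27 S1=23 S2=56 S3=43 S4=32 blocked=[]
Op 5: conn=46 S1=23 S2=56 S3=43 S4=32 blocked=[]
Op 6: conn=75 S1=23 S2=56 S3=43 S4=32 blocked=[]
Op 7: conn=65 S1=23 S2=46 S3=43 S4=32 blocked=[]
Op 8: conn=65 S1=23 S2=46 S3=43 S4=51 blocked=[]
Op 9: conn=55 S1=23 S2=46 S3=33 S4=51 blocked=[]
Op 10: conn=55 S1=23 S2=46 S3=55 S4=51 blocked=[]

Answer: 55 23 46 55 51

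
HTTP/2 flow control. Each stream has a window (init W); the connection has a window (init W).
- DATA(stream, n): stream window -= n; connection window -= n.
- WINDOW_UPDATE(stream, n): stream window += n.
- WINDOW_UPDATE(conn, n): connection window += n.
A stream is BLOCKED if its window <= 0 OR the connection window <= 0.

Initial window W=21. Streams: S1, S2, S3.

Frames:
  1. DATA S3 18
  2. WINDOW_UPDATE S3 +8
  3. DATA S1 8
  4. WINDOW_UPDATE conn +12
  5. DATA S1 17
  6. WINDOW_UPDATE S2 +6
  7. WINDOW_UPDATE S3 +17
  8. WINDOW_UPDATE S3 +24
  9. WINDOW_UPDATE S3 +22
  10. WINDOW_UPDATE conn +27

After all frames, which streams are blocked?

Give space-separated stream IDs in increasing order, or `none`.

Answer: S1

Derivation:
Op 1: conn=3 S1=21 S2=21 S3=3 blocked=[]
Op 2: conn=3 S1=21 S2=21 S3=11 blocked=[]
Op 3: conn=-5 S1=13 S2=21 S3=11 blocked=[1, 2, 3]
Op 4: conn=7 S1=13 S2=21 S3=11 blocked=[]
Op 5: conn=-10 S1=-4 S2=21 S3=11 blocked=[1, 2, 3]
Op 6: conn=-10 S1=-4 S2=27 S3=11 blocked=[1, 2, 3]
Op 7: conn=-10 S1=-4 S2=27 S3=28 blocked=[1, 2, 3]
Op 8: conn=-10 S1=-4 S2=27 S3=52 blocked=[1, 2, 3]
Op 9: conn=-10 S1=-4 S2=27 S3=74 blocked=[1, 2, 3]
Op 10: conn=17 S1=-4 S2=27 S3=74 blocked=[1]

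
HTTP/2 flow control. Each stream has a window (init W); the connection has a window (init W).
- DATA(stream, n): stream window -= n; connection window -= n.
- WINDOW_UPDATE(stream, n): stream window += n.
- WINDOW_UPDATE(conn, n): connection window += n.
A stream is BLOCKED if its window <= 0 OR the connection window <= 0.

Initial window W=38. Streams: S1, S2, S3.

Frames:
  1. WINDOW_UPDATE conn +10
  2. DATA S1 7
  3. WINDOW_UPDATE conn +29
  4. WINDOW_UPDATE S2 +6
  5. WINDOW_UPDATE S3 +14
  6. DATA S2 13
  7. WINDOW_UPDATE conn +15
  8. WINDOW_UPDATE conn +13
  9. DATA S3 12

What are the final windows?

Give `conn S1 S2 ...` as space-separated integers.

Op 1: conn=48 S1=38 S2=38 S3=38 blocked=[]
Op 2: conn=41 S1=31 S2=38 S3=38 blocked=[]
Op 3: conn=70 S1=31 S2=38 S3=38 blocked=[]
Op 4: conn=70 S1=31 S2=44 S3=38 blocked=[]
Op 5: conn=70 S1=31 S2=44 S3=52 blocked=[]
Op 6: conn=57 S1=31 S2=31 S3=52 blocked=[]
Op 7: conn=72 S1=31 S2=31 S3=52 blocked=[]
Op 8: conn=85 S1=31 S2=31 S3=52 blocked=[]
Op 9: conn=73 S1=31 S2=31 S3=40 blocked=[]

Answer: 73 31 31 40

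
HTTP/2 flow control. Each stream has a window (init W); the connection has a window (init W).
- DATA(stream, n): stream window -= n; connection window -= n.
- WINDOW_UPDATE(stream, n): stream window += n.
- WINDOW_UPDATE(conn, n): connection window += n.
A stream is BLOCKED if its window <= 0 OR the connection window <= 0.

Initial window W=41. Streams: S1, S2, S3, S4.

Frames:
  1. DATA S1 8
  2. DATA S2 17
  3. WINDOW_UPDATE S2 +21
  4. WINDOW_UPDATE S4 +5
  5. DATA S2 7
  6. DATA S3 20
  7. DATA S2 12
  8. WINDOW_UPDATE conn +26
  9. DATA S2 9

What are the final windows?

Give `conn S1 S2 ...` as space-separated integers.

Answer: -6 33 17 21 46

Derivation:
Op 1: conn=33 S1=33 S2=41 S3=41 S4=41 blocked=[]
Op 2: conn=16 S1=33 S2=24 S3=41 S4=41 blocked=[]
Op 3: conn=16 S1=33 S2=45 S3=41 S4=41 blocked=[]
Op 4: conn=16 S1=33 S2=45 S3=41 S4=46 blocked=[]
Op 5: conn=9 S1=33 S2=38 S3=41 S4=46 blocked=[]
Op 6: conn=-11 S1=33 S2=38 S3=21 S4=46 blocked=[1, 2, 3, 4]
Op 7: conn=-23 S1=33 S2=26 S3=21 S4=46 blocked=[1, 2, 3, 4]
Op 8: conn=3 S1=33 S2=26 S3=21 S4=46 blocked=[]
Op 9: conn=-6 S1=33 S2=17 S3=21 S4=46 blocked=[1, 2, 3, 4]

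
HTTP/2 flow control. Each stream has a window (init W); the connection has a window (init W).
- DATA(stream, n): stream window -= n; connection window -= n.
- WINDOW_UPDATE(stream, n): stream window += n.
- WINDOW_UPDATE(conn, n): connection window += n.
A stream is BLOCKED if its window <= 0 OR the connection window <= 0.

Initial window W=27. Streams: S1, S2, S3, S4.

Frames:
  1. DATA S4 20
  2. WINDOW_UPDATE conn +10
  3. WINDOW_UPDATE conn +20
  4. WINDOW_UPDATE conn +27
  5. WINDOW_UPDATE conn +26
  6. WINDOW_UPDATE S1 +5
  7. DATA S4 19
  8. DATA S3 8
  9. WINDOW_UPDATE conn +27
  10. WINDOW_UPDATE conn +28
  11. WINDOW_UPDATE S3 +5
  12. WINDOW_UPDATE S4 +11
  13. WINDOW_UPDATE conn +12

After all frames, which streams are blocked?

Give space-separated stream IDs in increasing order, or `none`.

Op 1: conn=7 S1=27 S2=27 S3=27 S4=7 blocked=[]
Op 2: conn=17 S1=27 S2=27 S3=27 S4=7 blocked=[]
Op 3: conn=37 S1=27 S2=27 S3=27 S4=7 blocked=[]
Op 4: conn=64 S1=27 S2=27 S3=27 S4=7 blocked=[]
Op 5: conn=90 S1=27 S2=27 S3=27 S4=7 blocked=[]
Op 6: conn=90 S1=32 S2=27 S3=27 S4=7 blocked=[]
Op 7: conn=71 S1=32 S2=27 S3=27 S4=-12 blocked=[4]
Op 8: conn=63 S1=32 S2=27 S3=19 S4=-12 blocked=[4]
Op 9: conn=90 S1=32 S2=27 S3=19 S4=-12 blocked=[4]
Op 10: conn=118 S1=32 S2=27 S3=19 S4=-12 blocked=[4]
Op 11: conn=118 S1=32 S2=27 S3=24 S4=-12 blocked=[4]
Op 12: conn=118 S1=32 S2=27 S3=24 S4=-1 blocked=[4]
Op 13: conn=130 S1=32 S2=27 S3=24 S4=-1 blocked=[4]

Answer: S4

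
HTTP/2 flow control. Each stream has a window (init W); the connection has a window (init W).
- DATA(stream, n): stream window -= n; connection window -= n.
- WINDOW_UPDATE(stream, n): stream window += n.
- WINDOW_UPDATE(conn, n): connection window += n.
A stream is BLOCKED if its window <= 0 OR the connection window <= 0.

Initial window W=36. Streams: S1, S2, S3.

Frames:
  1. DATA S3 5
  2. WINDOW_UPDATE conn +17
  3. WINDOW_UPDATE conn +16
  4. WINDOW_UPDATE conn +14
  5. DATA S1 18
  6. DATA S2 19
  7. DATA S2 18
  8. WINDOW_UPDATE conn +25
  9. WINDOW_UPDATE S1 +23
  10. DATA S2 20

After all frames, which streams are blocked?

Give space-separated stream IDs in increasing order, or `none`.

Op 1: conn=31 S1=36 S2=36 S3=31 blocked=[]
Op 2: conn=48 S1=36 S2=36 S3=31 blocked=[]
Op 3: conn=64 S1=36 S2=36 S3=31 blocked=[]
Op 4: conn=78 S1=36 S2=36 S3=31 blocked=[]
Op 5: conn=60 S1=18 S2=36 S3=31 blocked=[]
Op 6: conn=41 S1=18 S2=17 S3=31 blocked=[]
Op 7: conn=23 S1=18 S2=-1 S3=31 blocked=[2]
Op 8: conn=48 S1=18 S2=-1 S3=31 blocked=[2]
Op 9: conn=48 S1=41 S2=-1 S3=31 blocked=[2]
Op 10: conn=28 S1=41 S2=-21 S3=31 blocked=[2]

Answer: S2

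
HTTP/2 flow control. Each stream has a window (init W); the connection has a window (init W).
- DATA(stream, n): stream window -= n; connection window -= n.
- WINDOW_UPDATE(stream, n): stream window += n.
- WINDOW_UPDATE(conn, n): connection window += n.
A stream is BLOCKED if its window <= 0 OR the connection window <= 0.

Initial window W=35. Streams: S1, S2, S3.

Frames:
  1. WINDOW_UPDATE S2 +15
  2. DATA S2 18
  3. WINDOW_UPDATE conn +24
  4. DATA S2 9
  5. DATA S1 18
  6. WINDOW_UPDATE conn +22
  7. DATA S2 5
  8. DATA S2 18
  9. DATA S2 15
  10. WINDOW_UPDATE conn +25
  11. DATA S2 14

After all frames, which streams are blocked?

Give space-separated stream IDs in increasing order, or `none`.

Answer: S2

Derivation:
Op 1: conn=35 S1=35 S2=50 S3=35 blocked=[]
Op 2: conn=17 S1=35 S2=32 S3=35 blocked=[]
Op 3: conn=41 S1=35 S2=32 S3=35 blocked=[]
Op 4: conn=32 S1=35 S2=23 S3=35 blocked=[]
Op 5: conn=14 S1=17 S2=23 S3=35 blocked=[]
Op 6: conn=36 S1=17 S2=23 S3=35 blocked=[]
Op 7: conn=31 S1=17 S2=18 S3=35 blocked=[]
Op 8: conn=13 S1=17 S2=0 S3=35 blocked=[2]
Op 9: conn=-2 S1=17 S2=-15 S3=35 blocked=[1, 2, 3]
Op 10: conn=23 S1=17 S2=-15 S3=35 blocked=[2]
Op 11: conn=9 S1=17 S2=-29 S3=35 blocked=[2]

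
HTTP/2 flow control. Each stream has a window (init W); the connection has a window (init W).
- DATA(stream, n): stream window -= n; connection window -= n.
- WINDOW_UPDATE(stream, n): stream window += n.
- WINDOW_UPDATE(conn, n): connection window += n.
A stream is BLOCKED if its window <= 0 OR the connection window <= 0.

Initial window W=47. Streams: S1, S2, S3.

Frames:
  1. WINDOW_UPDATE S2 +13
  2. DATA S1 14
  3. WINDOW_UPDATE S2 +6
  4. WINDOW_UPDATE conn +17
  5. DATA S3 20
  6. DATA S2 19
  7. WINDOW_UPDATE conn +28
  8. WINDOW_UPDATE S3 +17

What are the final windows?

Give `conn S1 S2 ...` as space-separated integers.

Answer: 39 33 47 44

Derivation:
Op 1: conn=47 S1=47 S2=60 S3=47 blocked=[]
Op 2: conn=33 S1=33 S2=60 S3=47 blocked=[]
Op 3: conn=33 S1=33 S2=66 S3=47 blocked=[]
Op 4: conn=50 S1=33 S2=66 S3=47 blocked=[]
Op 5: conn=30 S1=33 S2=66 S3=27 blocked=[]
Op 6: conn=11 S1=33 S2=47 S3=27 blocked=[]
Op 7: conn=39 S1=33 S2=47 S3=27 blocked=[]
Op 8: conn=39 S1=33 S2=47 S3=44 blocked=[]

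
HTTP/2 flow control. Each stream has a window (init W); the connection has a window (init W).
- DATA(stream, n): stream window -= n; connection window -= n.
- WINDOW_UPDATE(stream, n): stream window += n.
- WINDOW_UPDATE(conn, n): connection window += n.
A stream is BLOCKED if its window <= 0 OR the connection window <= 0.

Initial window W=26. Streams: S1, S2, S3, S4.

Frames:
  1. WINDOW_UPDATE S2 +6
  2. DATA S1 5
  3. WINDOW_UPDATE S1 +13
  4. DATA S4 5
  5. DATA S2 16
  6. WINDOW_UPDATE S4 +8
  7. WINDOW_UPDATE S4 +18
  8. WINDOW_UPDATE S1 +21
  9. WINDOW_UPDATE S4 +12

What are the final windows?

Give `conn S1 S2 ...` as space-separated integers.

Op 1: conn=26 S1=26 S2=32 S3=26 S4=26 blocked=[]
Op 2: conn=21 S1=21 S2=32 S3=26 S4=26 blocked=[]
Op 3: conn=21 S1=34 S2=32 S3=26 S4=26 blocked=[]
Op 4: conn=16 S1=34 S2=32 S3=26 S4=21 blocked=[]
Op 5: conn=0 S1=34 S2=16 S3=26 S4=21 blocked=[1, 2, 3, 4]
Op 6: conn=0 S1=34 S2=16 S3=26 S4=29 blocked=[1, 2, 3, 4]
Op 7: conn=0 S1=34 S2=16 S3=26 S4=47 blocked=[1, 2, 3, 4]
Op 8: conn=0 S1=55 S2=16 S3=26 S4=47 blocked=[1, 2, 3, 4]
Op 9: conn=0 S1=55 S2=16 S3=26 S4=59 blocked=[1, 2, 3, 4]

Answer: 0 55 16 26 59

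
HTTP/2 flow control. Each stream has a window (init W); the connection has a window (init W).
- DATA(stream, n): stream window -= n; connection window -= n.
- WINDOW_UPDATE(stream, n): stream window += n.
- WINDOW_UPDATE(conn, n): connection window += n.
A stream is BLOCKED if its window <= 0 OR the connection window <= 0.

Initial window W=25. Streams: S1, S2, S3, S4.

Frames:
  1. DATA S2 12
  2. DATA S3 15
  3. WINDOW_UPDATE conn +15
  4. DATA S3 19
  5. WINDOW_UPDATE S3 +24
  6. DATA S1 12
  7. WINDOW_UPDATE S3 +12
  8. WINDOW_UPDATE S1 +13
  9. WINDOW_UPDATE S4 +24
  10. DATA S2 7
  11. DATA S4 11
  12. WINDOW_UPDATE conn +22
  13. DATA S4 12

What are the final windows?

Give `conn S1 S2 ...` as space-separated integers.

Answer: -26 26 6 27 26

Derivation:
Op 1: conn=13 S1=25 S2=13 S3=25 S4=25 blocked=[]
Op 2: conn=-2 S1=25 S2=13 S3=10 S4=25 blocked=[1, 2, 3, 4]
Op 3: conn=13 S1=25 S2=13 S3=10 S4=25 blocked=[]
Op 4: conn=-6 S1=25 S2=13 S3=-9 S4=25 blocked=[1, 2, 3, 4]
Op 5: conn=-6 S1=25 S2=13 S3=15 S4=25 blocked=[1, 2, 3, 4]
Op 6: conn=-18 S1=13 S2=13 S3=15 S4=25 blocked=[1, 2, 3, 4]
Op 7: conn=-18 S1=13 S2=13 S3=27 S4=25 blocked=[1, 2, 3, 4]
Op 8: conn=-18 S1=26 S2=13 S3=27 S4=25 blocked=[1, 2, 3, 4]
Op 9: conn=-18 S1=26 S2=13 S3=27 S4=49 blocked=[1, 2, 3, 4]
Op 10: conn=-25 S1=26 S2=6 S3=27 S4=49 blocked=[1, 2, 3, 4]
Op 11: conn=-36 S1=26 S2=6 S3=27 S4=38 blocked=[1, 2, 3, 4]
Op 12: conn=-14 S1=26 S2=6 S3=27 S4=38 blocked=[1, 2, 3, 4]
Op 13: conn=-26 S1=26 S2=6 S3=27 S4=26 blocked=[1, 2, 3, 4]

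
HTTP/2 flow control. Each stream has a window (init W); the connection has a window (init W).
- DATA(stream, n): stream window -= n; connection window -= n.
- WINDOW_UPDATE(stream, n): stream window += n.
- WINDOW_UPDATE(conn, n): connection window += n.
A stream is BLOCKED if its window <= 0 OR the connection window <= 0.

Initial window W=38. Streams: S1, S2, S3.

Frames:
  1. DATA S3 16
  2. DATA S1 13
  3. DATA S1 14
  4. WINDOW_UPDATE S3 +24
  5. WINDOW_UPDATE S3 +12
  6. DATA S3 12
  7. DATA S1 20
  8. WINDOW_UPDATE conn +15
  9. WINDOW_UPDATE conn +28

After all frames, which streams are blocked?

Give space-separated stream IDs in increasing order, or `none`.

Answer: S1

Derivation:
Op 1: conn=22 S1=38 S2=38 S3=22 blocked=[]
Op 2: conn=9 S1=25 S2=38 S3=22 blocked=[]
Op 3: conn=-5 S1=11 S2=38 S3=22 blocked=[1, 2, 3]
Op 4: conn=-5 S1=11 S2=38 S3=46 blocked=[1, 2, 3]
Op 5: conn=-5 S1=11 S2=38 S3=58 blocked=[1, 2, 3]
Op 6: conn=-17 S1=11 S2=38 S3=46 blocked=[1, 2, 3]
Op 7: conn=-37 S1=-9 S2=38 S3=46 blocked=[1, 2, 3]
Op 8: conn=-22 S1=-9 S2=38 S3=46 blocked=[1, 2, 3]
Op 9: conn=6 S1=-9 S2=38 S3=46 blocked=[1]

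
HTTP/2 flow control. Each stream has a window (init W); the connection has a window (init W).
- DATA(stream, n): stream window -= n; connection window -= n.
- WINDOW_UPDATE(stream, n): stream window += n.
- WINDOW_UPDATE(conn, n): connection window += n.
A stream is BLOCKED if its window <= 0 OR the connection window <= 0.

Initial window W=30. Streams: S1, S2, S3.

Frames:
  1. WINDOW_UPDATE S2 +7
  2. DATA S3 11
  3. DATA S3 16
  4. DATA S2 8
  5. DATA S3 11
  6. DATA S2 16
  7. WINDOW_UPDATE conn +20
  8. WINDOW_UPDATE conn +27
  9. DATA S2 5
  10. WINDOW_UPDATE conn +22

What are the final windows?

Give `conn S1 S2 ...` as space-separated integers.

Op 1: conn=30 S1=30 S2=37 S3=30 blocked=[]
Op 2: conn=19 S1=30 S2=37 S3=19 blocked=[]
Op 3: conn=3 S1=30 S2=37 S3=3 blocked=[]
Op 4: conn=-5 S1=30 S2=29 S3=3 blocked=[1, 2, 3]
Op 5: conn=-16 S1=30 S2=29 S3=-8 blocked=[1, 2, 3]
Op 6: conn=-32 S1=30 S2=13 S3=-8 blocked=[1, 2, 3]
Op 7: conn=-12 S1=30 S2=13 S3=-8 blocked=[1, 2, 3]
Op 8: conn=15 S1=30 S2=13 S3=-8 blocked=[3]
Op 9: conn=10 S1=30 S2=8 S3=-8 blocked=[3]
Op 10: conn=32 S1=30 S2=8 S3=-8 blocked=[3]

Answer: 32 30 8 -8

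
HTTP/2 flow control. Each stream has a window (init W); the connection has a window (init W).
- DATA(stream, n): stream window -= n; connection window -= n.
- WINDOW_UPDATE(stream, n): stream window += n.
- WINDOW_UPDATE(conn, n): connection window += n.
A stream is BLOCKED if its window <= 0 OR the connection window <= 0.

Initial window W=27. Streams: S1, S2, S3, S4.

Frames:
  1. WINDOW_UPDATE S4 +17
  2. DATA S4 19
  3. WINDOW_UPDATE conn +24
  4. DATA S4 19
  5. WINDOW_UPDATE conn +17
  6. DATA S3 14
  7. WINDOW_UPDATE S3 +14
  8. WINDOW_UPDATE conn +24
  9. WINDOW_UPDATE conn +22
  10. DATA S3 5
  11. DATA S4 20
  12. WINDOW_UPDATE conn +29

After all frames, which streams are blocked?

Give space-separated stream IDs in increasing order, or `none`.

Op 1: conn=27 S1=27 S2=27 S3=27 S4=44 blocked=[]
Op 2: conn=8 S1=27 S2=27 S3=27 S4=25 blocked=[]
Op 3: conn=32 S1=27 S2=27 S3=27 S4=25 blocked=[]
Op 4: conn=13 S1=27 S2=27 S3=27 S4=6 blocked=[]
Op 5: conn=30 S1=27 S2=27 S3=27 S4=6 blocked=[]
Op 6: conn=16 S1=27 S2=27 S3=13 S4=6 blocked=[]
Op 7: conn=16 S1=27 S2=27 S3=27 S4=6 blocked=[]
Op 8: conn=40 S1=27 S2=27 S3=27 S4=6 blocked=[]
Op 9: conn=62 S1=27 S2=27 S3=27 S4=6 blocked=[]
Op 10: conn=57 S1=27 S2=27 S3=22 S4=6 blocked=[]
Op 11: conn=37 S1=27 S2=27 S3=22 S4=-14 blocked=[4]
Op 12: conn=66 S1=27 S2=27 S3=22 S4=-14 blocked=[4]

Answer: S4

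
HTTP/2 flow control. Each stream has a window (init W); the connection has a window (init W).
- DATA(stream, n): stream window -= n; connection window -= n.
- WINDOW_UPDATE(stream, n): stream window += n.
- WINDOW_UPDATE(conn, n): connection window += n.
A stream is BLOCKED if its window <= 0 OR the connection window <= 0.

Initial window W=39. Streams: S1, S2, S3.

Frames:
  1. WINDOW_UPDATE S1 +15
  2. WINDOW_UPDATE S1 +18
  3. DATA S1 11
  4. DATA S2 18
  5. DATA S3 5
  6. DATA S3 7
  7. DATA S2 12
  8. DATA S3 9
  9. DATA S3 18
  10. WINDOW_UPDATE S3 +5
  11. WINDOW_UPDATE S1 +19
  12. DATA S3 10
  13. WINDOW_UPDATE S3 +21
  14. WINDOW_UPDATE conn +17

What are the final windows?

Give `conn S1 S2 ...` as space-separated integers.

Op 1: conn=39 S1=54 S2=39 S3=39 blocked=[]
Op 2: conn=39 S1=72 S2=39 S3=39 blocked=[]
Op 3: conn=28 S1=61 S2=39 S3=39 blocked=[]
Op 4: conn=10 S1=61 S2=21 S3=39 blocked=[]
Op 5: conn=5 S1=61 S2=21 S3=34 blocked=[]
Op 6: conn=-2 S1=61 S2=21 S3=27 blocked=[1, 2, 3]
Op 7: conn=-14 S1=61 S2=9 S3=27 blocked=[1, 2, 3]
Op 8: conn=-23 S1=61 S2=9 S3=18 blocked=[1, 2, 3]
Op 9: conn=-41 S1=61 S2=9 S3=0 blocked=[1, 2, 3]
Op 10: conn=-41 S1=61 S2=9 S3=5 blocked=[1, 2, 3]
Op 11: conn=-41 S1=80 S2=9 S3=5 blocked=[1, 2, 3]
Op 12: conn=-51 S1=80 S2=9 S3=-5 blocked=[1, 2, 3]
Op 13: conn=-51 S1=80 S2=9 S3=16 blocked=[1, 2, 3]
Op 14: conn=-34 S1=80 S2=9 S3=16 blocked=[1, 2, 3]

Answer: -34 80 9 16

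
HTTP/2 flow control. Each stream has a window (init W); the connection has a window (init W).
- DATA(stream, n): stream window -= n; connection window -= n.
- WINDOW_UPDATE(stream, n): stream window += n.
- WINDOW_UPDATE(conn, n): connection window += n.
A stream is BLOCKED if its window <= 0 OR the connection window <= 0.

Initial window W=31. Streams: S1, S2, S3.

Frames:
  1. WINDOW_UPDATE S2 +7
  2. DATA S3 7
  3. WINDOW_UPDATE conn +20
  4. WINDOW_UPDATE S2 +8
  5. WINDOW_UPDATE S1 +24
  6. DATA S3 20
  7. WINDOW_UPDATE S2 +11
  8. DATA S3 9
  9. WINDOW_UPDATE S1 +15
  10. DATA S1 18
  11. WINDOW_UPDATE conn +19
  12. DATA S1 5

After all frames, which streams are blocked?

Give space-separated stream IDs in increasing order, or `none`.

Answer: S3

Derivation:
Op 1: conn=31 S1=31 S2=38 S3=31 blocked=[]
Op 2: conn=24 S1=31 S2=38 S3=24 blocked=[]
Op 3: conn=44 S1=31 S2=38 S3=24 blocked=[]
Op 4: conn=44 S1=31 S2=46 S3=24 blocked=[]
Op 5: conn=44 S1=55 S2=46 S3=24 blocked=[]
Op 6: conn=24 S1=55 S2=46 S3=4 blocked=[]
Op 7: conn=24 S1=55 S2=57 S3=4 blocked=[]
Op 8: conn=15 S1=55 S2=57 S3=-5 blocked=[3]
Op 9: conn=15 S1=70 S2=57 S3=-5 blocked=[3]
Op 10: conn=-3 S1=52 S2=57 S3=-5 blocked=[1, 2, 3]
Op 11: conn=16 S1=52 S2=57 S3=-5 blocked=[3]
Op 12: conn=11 S1=47 S2=57 S3=-5 blocked=[3]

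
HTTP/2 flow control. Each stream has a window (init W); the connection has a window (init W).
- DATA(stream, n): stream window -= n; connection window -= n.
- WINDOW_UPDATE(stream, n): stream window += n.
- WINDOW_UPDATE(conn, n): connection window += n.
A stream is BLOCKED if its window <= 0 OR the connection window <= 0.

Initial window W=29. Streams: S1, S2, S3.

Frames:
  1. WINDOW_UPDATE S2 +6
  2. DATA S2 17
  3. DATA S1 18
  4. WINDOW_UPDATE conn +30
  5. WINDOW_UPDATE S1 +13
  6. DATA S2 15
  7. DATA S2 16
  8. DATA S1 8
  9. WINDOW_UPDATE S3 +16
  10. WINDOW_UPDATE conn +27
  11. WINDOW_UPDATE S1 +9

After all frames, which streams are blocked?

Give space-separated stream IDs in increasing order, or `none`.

Answer: S2

Derivation:
Op 1: conn=29 S1=29 S2=35 S3=29 blocked=[]
Op 2: conn=12 S1=29 S2=18 S3=29 blocked=[]
Op 3: conn=-6 S1=11 S2=18 S3=29 blocked=[1, 2, 3]
Op 4: conn=24 S1=11 S2=18 S3=29 blocked=[]
Op 5: conn=24 S1=24 S2=18 S3=29 blocked=[]
Op 6: conn=9 S1=24 S2=3 S3=29 blocked=[]
Op 7: conn=-7 S1=24 S2=-13 S3=29 blocked=[1, 2, 3]
Op 8: conn=-15 S1=16 S2=-13 S3=29 blocked=[1, 2, 3]
Op 9: conn=-15 S1=16 S2=-13 S3=45 blocked=[1, 2, 3]
Op 10: conn=12 S1=16 S2=-13 S3=45 blocked=[2]
Op 11: conn=12 S1=25 S2=-13 S3=45 blocked=[2]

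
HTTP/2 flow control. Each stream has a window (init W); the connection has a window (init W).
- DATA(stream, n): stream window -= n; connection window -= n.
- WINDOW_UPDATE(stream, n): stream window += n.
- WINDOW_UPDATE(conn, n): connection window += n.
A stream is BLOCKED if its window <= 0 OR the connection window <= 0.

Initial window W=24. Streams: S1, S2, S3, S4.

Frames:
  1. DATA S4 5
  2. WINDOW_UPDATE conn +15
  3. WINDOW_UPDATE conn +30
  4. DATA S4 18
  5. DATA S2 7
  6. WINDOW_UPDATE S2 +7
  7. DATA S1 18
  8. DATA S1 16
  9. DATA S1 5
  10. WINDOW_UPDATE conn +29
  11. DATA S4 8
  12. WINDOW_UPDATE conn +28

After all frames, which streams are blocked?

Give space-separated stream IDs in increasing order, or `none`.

Answer: S1 S4

Derivation:
Op 1: conn=19 S1=24 S2=24 S3=24 S4=19 blocked=[]
Op 2: conn=34 S1=24 S2=24 S3=24 S4=19 blocked=[]
Op 3: conn=64 S1=24 S2=24 S3=24 S4=19 blocked=[]
Op 4: conn=46 S1=24 S2=24 S3=24 S4=1 blocked=[]
Op 5: conn=39 S1=24 S2=17 S3=24 S4=1 blocked=[]
Op 6: conn=39 S1=24 S2=24 S3=24 S4=1 blocked=[]
Op 7: conn=21 S1=6 S2=24 S3=24 S4=1 blocked=[]
Op 8: conn=5 S1=-10 S2=24 S3=24 S4=1 blocked=[1]
Op 9: conn=0 S1=-15 S2=24 S3=24 S4=1 blocked=[1, 2, 3, 4]
Op 10: conn=29 S1=-15 S2=24 S3=24 S4=1 blocked=[1]
Op 11: conn=21 S1=-15 S2=24 S3=24 S4=-7 blocked=[1, 4]
Op 12: conn=49 S1=-15 S2=24 S3=24 S4=-7 blocked=[1, 4]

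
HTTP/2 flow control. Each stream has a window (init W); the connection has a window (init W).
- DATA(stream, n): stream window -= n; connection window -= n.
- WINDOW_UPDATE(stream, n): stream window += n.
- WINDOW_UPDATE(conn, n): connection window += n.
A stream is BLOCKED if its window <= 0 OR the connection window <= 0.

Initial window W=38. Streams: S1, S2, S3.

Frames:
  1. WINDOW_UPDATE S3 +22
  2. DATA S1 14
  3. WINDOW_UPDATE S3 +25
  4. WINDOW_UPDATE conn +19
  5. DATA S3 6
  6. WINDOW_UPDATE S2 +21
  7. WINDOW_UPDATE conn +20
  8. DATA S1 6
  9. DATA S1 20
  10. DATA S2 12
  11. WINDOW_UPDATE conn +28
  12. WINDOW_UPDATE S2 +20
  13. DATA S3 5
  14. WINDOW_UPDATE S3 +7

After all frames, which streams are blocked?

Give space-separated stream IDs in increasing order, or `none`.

Op 1: conn=38 S1=38 S2=38 S3=60 blocked=[]
Op 2: conn=24 S1=24 S2=38 S3=60 blocked=[]
Op 3: conn=24 S1=24 S2=38 S3=85 blocked=[]
Op 4: conn=43 S1=24 S2=38 S3=85 blocked=[]
Op 5: conn=37 S1=24 S2=38 S3=79 blocked=[]
Op 6: conn=37 S1=24 S2=59 S3=79 blocked=[]
Op 7: conn=57 S1=24 S2=59 S3=79 blocked=[]
Op 8: conn=51 S1=18 S2=59 S3=79 blocked=[]
Op 9: conn=31 S1=-2 S2=59 S3=79 blocked=[1]
Op 10: conn=19 S1=-2 S2=47 S3=79 blocked=[1]
Op 11: conn=47 S1=-2 S2=47 S3=79 blocked=[1]
Op 12: conn=47 S1=-2 S2=67 S3=79 blocked=[1]
Op 13: conn=42 S1=-2 S2=67 S3=74 blocked=[1]
Op 14: conn=42 S1=-2 S2=67 S3=81 blocked=[1]

Answer: S1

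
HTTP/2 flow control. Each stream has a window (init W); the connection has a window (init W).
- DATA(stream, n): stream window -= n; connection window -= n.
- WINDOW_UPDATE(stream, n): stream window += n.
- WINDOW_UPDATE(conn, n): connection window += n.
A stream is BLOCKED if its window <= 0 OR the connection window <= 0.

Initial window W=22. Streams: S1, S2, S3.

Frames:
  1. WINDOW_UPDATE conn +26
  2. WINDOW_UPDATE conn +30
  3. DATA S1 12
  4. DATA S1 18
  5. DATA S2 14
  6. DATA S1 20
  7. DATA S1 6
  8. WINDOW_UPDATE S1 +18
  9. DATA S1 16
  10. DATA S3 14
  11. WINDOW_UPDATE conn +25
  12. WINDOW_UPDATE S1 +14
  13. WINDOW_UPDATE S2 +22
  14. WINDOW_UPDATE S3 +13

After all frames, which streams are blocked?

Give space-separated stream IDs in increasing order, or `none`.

Answer: S1

Derivation:
Op 1: conn=48 S1=22 S2=22 S3=22 blocked=[]
Op 2: conn=78 S1=22 S2=22 S3=22 blocked=[]
Op 3: conn=66 S1=10 S2=22 S3=22 blocked=[]
Op 4: conn=48 S1=-8 S2=22 S3=22 blocked=[1]
Op 5: conn=34 S1=-8 S2=8 S3=22 blocked=[1]
Op 6: conn=14 S1=-28 S2=8 S3=22 blocked=[1]
Op 7: conn=8 S1=-34 S2=8 S3=22 blocked=[1]
Op 8: conn=8 S1=-16 S2=8 S3=22 blocked=[1]
Op 9: conn=-8 S1=-32 S2=8 S3=22 blocked=[1, 2, 3]
Op 10: conn=-22 S1=-32 S2=8 S3=8 blocked=[1, 2, 3]
Op 11: conn=3 S1=-32 S2=8 S3=8 blocked=[1]
Op 12: conn=3 S1=-18 S2=8 S3=8 blocked=[1]
Op 13: conn=3 S1=-18 S2=30 S3=8 blocked=[1]
Op 14: conn=3 S1=-18 S2=30 S3=21 blocked=[1]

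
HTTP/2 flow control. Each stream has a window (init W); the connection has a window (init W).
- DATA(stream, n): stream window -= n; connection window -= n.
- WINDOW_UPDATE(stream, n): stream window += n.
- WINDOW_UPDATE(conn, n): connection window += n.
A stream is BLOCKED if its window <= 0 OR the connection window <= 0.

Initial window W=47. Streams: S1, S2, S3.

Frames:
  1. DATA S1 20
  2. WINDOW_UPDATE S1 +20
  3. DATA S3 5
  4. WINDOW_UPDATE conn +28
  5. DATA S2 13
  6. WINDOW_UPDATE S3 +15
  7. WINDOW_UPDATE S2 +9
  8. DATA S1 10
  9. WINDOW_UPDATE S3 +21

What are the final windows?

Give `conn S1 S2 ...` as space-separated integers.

Op 1: conn=27 S1=27 S2=47 S3=47 blocked=[]
Op 2: conn=27 S1=47 S2=47 S3=47 blocked=[]
Op 3: conn=22 S1=47 S2=47 S3=42 blocked=[]
Op 4: conn=50 S1=47 S2=47 S3=42 blocked=[]
Op 5: conn=37 S1=47 S2=34 S3=42 blocked=[]
Op 6: conn=37 S1=47 S2=34 S3=57 blocked=[]
Op 7: conn=37 S1=47 S2=43 S3=57 blocked=[]
Op 8: conn=27 S1=37 S2=43 S3=57 blocked=[]
Op 9: conn=27 S1=37 S2=43 S3=78 blocked=[]

Answer: 27 37 43 78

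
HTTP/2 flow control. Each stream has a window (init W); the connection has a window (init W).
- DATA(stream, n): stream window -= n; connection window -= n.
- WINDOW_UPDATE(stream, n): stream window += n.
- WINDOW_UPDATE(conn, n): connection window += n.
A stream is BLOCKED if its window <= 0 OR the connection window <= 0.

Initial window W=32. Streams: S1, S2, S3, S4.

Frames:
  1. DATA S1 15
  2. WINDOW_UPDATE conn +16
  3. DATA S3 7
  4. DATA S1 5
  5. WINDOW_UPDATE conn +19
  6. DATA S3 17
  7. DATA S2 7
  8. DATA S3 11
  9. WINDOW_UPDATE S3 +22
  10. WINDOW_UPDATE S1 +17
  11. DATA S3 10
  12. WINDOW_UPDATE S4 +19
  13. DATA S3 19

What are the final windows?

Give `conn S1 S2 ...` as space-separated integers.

Op 1: conn=17 S1=17 S2=32 S3=32 S4=32 blocked=[]
Op 2: conn=33 S1=17 S2=32 S3=32 S4=32 blocked=[]
Op 3: conn=26 S1=17 S2=32 S3=25 S4=32 blocked=[]
Op 4: conn=21 S1=12 S2=32 S3=25 S4=32 blocked=[]
Op 5: conn=40 S1=12 S2=32 S3=25 S4=32 blocked=[]
Op 6: conn=23 S1=12 S2=32 S3=8 S4=32 blocked=[]
Op 7: conn=16 S1=12 S2=25 S3=8 S4=32 blocked=[]
Op 8: conn=5 S1=12 S2=25 S3=-3 S4=32 blocked=[3]
Op 9: conn=5 S1=12 S2=25 S3=19 S4=32 blocked=[]
Op 10: conn=5 S1=29 S2=25 S3=19 S4=32 blocked=[]
Op 11: conn=-5 S1=29 S2=25 S3=9 S4=32 blocked=[1, 2, 3, 4]
Op 12: conn=-5 S1=29 S2=25 S3=9 S4=51 blocked=[1, 2, 3, 4]
Op 13: conn=-24 S1=29 S2=25 S3=-10 S4=51 blocked=[1, 2, 3, 4]

Answer: -24 29 25 -10 51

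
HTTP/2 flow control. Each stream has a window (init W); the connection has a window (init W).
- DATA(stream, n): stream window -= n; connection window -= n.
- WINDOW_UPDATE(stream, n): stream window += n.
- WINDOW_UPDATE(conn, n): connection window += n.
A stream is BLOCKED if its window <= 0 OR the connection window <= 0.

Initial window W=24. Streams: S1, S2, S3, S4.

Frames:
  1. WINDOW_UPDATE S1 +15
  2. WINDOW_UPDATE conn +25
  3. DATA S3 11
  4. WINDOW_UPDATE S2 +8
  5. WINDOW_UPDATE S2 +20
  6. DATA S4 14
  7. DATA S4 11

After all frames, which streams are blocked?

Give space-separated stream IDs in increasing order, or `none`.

Answer: S4

Derivation:
Op 1: conn=24 S1=39 S2=24 S3=24 S4=24 blocked=[]
Op 2: conn=49 S1=39 S2=24 S3=24 S4=24 blocked=[]
Op 3: conn=38 S1=39 S2=24 S3=13 S4=24 blocked=[]
Op 4: conn=38 S1=39 S2=32 S3=13 S4=24 blocked=[]
Op 5: conn=38 S1=39 S2=52 S3=13 S4=24 blocked=[]
Op 6: conn=24 S1=39 S2=52 S3=13 S4=10 blocked=[]
Op 7: conn=13 S1=39 S2=52 S3=13 S4=-1 blocked=[4]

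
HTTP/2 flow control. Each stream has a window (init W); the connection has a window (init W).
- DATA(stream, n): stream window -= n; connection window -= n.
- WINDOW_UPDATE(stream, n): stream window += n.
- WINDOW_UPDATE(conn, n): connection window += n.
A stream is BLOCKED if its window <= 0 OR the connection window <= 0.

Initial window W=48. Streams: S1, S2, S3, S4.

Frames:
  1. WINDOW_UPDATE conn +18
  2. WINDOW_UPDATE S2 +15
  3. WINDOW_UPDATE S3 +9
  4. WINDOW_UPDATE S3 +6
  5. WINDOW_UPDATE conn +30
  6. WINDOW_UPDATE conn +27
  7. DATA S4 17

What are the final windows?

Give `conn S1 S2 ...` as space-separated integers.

Op 1: conn=66 S1=48 S2=48 S3=48 S4=48 blocked=[]
Op 2: conn=66 S1=48 S2=63 S3=48 S4=48 blocked=[]
Op 3: conn=66 S1=48 S2=63 S3=57 S4=48 blocked=[]
Op 4: conn=66 S1=48 S2=63 S3=63 S4=48 blocked=[]
Op 5: conn=96 S1=48 S2=63 S3=63 S4=48 blocked=[]
Op 6: conn=123 S1=48 S2=63 S3=63 S4=48 blocked=[]
Op 7: conn=106 S1=48 S2=63 S3=63 S4=31 blocked=[]

Answer: 106 48 63 63 31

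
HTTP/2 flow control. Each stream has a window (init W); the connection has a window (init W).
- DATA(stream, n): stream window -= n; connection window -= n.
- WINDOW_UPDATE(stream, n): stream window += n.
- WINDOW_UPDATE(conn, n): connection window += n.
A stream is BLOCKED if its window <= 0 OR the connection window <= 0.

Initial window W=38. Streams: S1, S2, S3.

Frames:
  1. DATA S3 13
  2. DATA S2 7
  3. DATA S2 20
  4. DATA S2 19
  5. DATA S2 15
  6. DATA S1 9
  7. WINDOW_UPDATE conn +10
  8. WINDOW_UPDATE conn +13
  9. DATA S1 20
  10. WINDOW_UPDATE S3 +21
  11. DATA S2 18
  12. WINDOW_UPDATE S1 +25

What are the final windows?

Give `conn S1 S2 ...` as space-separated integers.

Answer: -60 34 -41 46

Derivation:
Op 1: conn=25 S1=38 S2=38 S3=25 blocked=[]
Op 2: conn=18 S1=38 S2=31 S3=25 blocked=[]
Op 3: conn=-2 S1=38 S2=11 S3=25 blocked=[1, 2, 3]
Op 4: conn=-21 S1=38 S2=-8 S3=25 blocked=[1, 2, 3]
Op 5: conn=-36 S1=38 S2=-23 S3=25 blocked=[1, 2, 3]
Op 6: conn=-45 S1=29 S2=-23 S3=25 blocked=[1, 2, 3]
Op 7: conn=-35 S1=29 S2=-23 S3=25 blocked=[1, 2, 3]
Op 8: conn=-22 S1=29 S2=-23 S3=25 blocked=[1, 2, 3]
Op 9: conn=-42 S1=9 S2=-23 S3=25 blocked=[1, 2, 3]
Op 10: conn=-42 S1=9 S2=-23 S3=46 blocked=[1, 2, 3]
Op 11: conn=-60 S1=9 S2=-41 S3=46 blocked=[1, 2, 3]
Op 12: conn=-60 S1=34 S2=-41 S3=46 blocked=[1, 2, 3]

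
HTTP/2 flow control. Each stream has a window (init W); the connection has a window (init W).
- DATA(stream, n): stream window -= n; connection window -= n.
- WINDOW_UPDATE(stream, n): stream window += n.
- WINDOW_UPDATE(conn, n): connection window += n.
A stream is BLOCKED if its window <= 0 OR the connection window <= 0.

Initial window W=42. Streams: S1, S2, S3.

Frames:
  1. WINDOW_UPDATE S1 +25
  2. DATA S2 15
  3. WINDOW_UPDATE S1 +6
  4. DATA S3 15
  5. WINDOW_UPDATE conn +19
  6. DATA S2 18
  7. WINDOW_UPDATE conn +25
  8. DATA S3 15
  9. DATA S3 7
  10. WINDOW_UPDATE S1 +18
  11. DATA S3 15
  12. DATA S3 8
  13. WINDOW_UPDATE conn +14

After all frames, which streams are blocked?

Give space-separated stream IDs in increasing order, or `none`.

Op 1: conn=42 S1=67 S2=42 S3=42 blocked=[]
Op 2: conn=27 S1=67 S2=27 S3=42 blocked=[]
Op 3: conn=27 S1=73 S2=27 S3=42 blocked=[]
Op 4: conn=12 S1=73 S2=27 S3=27 blocked=[]
Op 5: conn=31 S1=73 S2=27 S3=27 blocked=[]
Op 6: conn=13 S1=73 S2=9 S3=27 blocked=[]
Op 7: conn=38 S1=73 S2=9 S3=27 blocked=[]
Op 8: conn=23 S1=73 S2=9 S3=12 blocked=[]
Op 9: conn=16 S1=73 S2=9 S3=5 blocked=[]
Op 10: conn=16 S1=91 S2=9 S3=5 blocked=[]
Op 11: conn=1 S1=91 S2=9 S3=-10 blocked=[3]
Op 12: conn=-7 S1=91 S2=9 S3=-18 blocked=[1, 2, 3]
Op 13: conn=7 S1=91 S2=9 S3=-18 blocked=[3]

Answer: S3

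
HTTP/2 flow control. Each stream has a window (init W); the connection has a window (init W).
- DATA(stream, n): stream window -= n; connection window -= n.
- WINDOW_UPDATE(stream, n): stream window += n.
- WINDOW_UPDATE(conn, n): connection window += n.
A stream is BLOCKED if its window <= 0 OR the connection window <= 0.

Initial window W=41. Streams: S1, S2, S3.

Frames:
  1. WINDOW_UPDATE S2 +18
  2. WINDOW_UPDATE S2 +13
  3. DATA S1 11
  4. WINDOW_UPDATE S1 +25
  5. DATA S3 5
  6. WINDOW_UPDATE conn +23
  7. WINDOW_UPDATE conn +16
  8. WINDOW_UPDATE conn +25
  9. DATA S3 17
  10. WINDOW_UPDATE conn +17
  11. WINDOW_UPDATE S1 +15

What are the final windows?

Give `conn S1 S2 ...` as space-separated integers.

Op 1: conn=41 S1=41 S2=59 S3=41 blocked=[]
Op 2: conn=41 S1=41 S2=72 S3=41 blocked=[]
Op 3: conn=30 S1=30 S2=72 S3=41 blocked=[]
Op 4: conn=30 S1=55 S2=72 S3=41 blocked=[]
Op 5: conn=25 S1=55 S2=72 S3=36 blocked=[]
Op 6: conn=48 S1=55 S2=72 S3=36 blocked=[]
Op 7: conn=64 S1=55 S2=72 S3=36 blocked=[]
Op 8: conn=89 S1=55 S2=72 S3=36 blocked=[]
Op 9: conn=72 S1=55 S2=72 S3=19 blocked=[]
Op 10: conn=89 S1=55 S2=72 S3=19 blocked=[]
Op 11: conn=89 S1=70 S2=72 S3=19 blocked=[]

Answer: 89 70 72 19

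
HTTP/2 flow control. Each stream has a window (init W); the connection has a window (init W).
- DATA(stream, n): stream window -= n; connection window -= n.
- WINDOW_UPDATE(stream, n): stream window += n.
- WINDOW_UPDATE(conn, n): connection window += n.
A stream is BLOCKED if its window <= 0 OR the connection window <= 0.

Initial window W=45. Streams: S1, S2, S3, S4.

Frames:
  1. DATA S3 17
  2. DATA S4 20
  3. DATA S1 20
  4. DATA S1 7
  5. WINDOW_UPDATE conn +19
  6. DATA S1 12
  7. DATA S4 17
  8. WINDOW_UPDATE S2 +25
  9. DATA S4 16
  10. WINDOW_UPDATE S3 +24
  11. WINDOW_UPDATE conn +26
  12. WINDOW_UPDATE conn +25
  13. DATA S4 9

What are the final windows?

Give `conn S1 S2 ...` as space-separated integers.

Op 1: conn=28 S1=45 S2=45 S3=28 S4=45 blocked=[]
Op 2: conn=8 S1=45 S2=45 S3=28 S4=25 blocked=[]
Op 3: conn=-12 S1=25 S2=45 S3=28 S4=25 blocked=[1, 2, 3, 4]
Op 4: conn=-19 S1=18 S2=45 S3=28 S4=25 blocked=[1, 2, 3, 4]
Op 5: conn=0 S1=18 S2=45 S3=28 S4=25 blocked=[1, 2, 3, 4]
Op 6: conn=-12 S1=6 S2=45 S3=28 S4=25 blocked=[1, 2, 3, 4]
Op 7: conn=-29 S1=6 S2=45 S3=28 S4=8 blocked=[1, 2, 3, 4]
Op 8: conn=-29 S1=6 S2=70 S3=28 S4=8 blocked=[1, 2, 3, 4]
Op 9: conn=-45 S1=6 S2=70 S3=28 S4=-8 blocked=[1, 2, 3, 4]
Op 10: conn=-45 S1=6 S2=70 S3=52 S4=-8 blocked=[1, 2, 3, 4]
Op 11: conn=-19 S1=6 S2=70 S3=52 S4=-8 blocked=[1, 2, 3, 4]
Op 12: conn=6 S1=6 S2=70 S3=52 S4=-8 blocked=[4]
Op 13: conn=-3 S1=6 S2=70 S3=52 S4=-17 blocked=[1, 2, 3, 4]

Answer: -3 6 70 52 -17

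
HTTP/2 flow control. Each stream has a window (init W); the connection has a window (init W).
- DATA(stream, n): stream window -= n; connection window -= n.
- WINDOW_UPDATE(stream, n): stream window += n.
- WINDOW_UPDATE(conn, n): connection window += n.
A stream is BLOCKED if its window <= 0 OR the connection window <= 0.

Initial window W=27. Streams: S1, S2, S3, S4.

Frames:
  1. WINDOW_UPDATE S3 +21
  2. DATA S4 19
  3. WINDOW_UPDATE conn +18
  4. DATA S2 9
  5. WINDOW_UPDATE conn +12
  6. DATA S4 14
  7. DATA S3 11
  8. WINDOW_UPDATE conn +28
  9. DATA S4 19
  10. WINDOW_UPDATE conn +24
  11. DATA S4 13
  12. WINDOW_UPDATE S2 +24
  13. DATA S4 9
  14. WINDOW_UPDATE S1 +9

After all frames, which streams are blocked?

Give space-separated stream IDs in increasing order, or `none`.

Op 1: conn=27 S1=27 S2=27 S3=48 S4=27 blocked=[]
Op 2: conn=8 S1=27 S2=27 S3=48 S4=8 blocked=[]
Op 3: conn=26 S1=27 S2=27 S3=48 S4=8 blocked=[]
Op 4: conn=17 S1=27 S2=18 S3=48 S4=8 blocked=[]
Op 5: conn=29 S1=27 S2=18 S3=48 S4=8 blocked=[]
Op 6: conn=15 S1=27 S2=18 S3=48 S4=-6 blocked=[4]
Op 7: conn=4 S1=27 S2=18 S3=37 S4=-6 blocked=[4]
Op 8: conn=32 S1=27 S2=18 S3=37 S4=-6 blocked=[4]
Op 9: conn=13 S1=27 S2=18 S3=37 S4=-25 blocked=[4]
Op 10: conn=37 S1=27 S2=18 S3=37 S4=-25 blocked=[4]
Op 11: conn=24 S1=27 S2=18 S3=37 S4=-38 blocked=[4]
Op 12: conn=24 S1=27 S2=42 S3=37 S4=-38 blocked=[4]
Op 13: conn=15 S1=27 S2=42 S3=37 S4=-47 blocked=[4]
Op 14: conn=15 S1=36 S2=42 S3=37 S4=-47 blocked=[4]

Answer: S4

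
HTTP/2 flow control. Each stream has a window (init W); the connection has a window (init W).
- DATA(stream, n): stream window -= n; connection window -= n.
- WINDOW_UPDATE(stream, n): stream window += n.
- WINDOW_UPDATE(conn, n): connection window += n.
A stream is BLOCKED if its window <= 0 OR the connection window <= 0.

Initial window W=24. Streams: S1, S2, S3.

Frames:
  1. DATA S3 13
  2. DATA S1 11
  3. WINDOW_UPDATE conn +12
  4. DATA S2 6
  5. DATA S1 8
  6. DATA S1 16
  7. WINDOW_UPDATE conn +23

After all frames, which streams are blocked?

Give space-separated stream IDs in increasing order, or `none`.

Op 1: conn=11 S1=24 S2=24 S3=11 blocked=[]
Op 2: conn=0 S1=13 S2=24 S3=11 blocked=[1, 2, 3]
Op 3: conn=12 S1=13 S2=24 S3=11 blocked=[]
Op 4: conn=6 S1=13 S2=18 S3=11 blocked=[]
Op 5: conn=-2 S1=5 S2=18 S3=11 blocked=[1, 2, 3]
Op 6: conn=-18 S1=-11 S2=18 S3=11 blocked=[1, 2, 3]
Op 7: conn=5 S1=-11 S2=18 S3=11 blocked=[1]

Answer: S1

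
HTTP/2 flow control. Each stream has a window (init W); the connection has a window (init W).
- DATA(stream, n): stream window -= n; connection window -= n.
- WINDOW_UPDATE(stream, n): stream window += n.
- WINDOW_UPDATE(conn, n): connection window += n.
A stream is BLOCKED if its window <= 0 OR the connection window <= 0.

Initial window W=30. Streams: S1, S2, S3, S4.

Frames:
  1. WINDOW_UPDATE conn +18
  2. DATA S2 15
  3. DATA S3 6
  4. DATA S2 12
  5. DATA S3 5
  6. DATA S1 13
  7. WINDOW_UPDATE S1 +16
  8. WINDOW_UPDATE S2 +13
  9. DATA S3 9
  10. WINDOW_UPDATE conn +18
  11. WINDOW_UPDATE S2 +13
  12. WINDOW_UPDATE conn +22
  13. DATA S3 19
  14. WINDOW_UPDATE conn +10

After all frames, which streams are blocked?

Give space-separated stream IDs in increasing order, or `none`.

Op 1: conn=48 S1=30 S2=30 S3=30 S4=30 blocked=[]
Op 2: conn=33 S1=30 S2=15 S3=30 S4=30 blocked=[]
Op 3: conn=27 S1=30 S2=15 S3=24 S4=30 blocked=[]
Op 4: conn=15 S1=30 S2=3 S3=24 S4=30 blocked=[]
Op 5: conn=10 S1=30 S2=3 S3=19 S4=30 blocked=[]
Op 6: conn=-3 S1=17 S2=3 S3=19 S4=30 blocked=[1, 2, 3, 4]
Op 7: conn=-3 S1=33 S2=3 S3=19 S4=30 blocked=[1, 2, 3, 4]
Op 8: conn=-3 S1=33 S2=16 S3=19 S4=30 blocked=[1, 2, 3, 4]
Op 9: conn=-12 S1=33 S2=16 S3=10 S4=30 blocked=[1, 2, 3, 4]
Op 10: conn=6 S1=33 S2=16 S3=10 S4=30 blocked=[]
Op 11: conn=6 S1=33 S2=29 S3=10 S4=30 blocked=[]
Op 12: conn=28 S1=33 S2=29 S3=10 S4=30 blocked=[]
Op 13: conn=9 S1=33 S2=29 S3=-9 S4=30 blocked=[3]
Op 14: conn=19 S1=33 S2=29 S3=-9 S4=30 blocked=[3]

Answer: S3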